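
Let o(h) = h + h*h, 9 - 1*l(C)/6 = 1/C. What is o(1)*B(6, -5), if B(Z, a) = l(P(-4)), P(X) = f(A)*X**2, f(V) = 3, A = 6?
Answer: 431/4 ≈ 107.75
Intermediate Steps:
P(X) = 3*X**2
l(C) = 54 - 6/C
B(Z, a) = 431/8 (B(Z, a) = 54 - 6/(3*(-4)**2) = 54 - 6/(3*16) = 54 - 6/48 = 54 - 6*1/48 = 54 - 1/8 = 431/8)
o(h) = h + h**2
o(1)*B(6, -5) = (1*(1 + 1))*(431/8) = (1*2)*(431/8) = 2*(431/8) = 431/4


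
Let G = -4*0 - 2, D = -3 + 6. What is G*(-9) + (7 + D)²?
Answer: 118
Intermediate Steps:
D = 3
G = -2 (G = 0 - 2 = -2)
G*(-9) + (7 + D)² = -2*(-9) + (7 + 3)² = 18 + 10² = 18 + 100 = 118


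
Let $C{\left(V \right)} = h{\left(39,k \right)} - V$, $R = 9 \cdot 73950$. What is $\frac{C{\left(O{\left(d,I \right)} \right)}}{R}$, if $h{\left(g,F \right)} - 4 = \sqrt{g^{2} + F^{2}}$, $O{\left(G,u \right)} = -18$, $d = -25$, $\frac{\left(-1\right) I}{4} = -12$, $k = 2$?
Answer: $\frac{11}{332775} + \frac{\sqrt{61}}{133110} \approx 9.1731 \cdot 10^{-5}$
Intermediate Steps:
$I = 48$ ($I = \left(-4\right) \left(-12\right) = 48$)
$h{\left(g,F \right)} = 4 + \sqrt{F^{2} + g^{2}}$ ($h{\left(g,F \right)} = 4 + \sqrt{g^{2} + F^{2}} = 4 + \sqrt{F^{2} + g^{2}}$)
$R = 665550$
$C{\left(V \right)} = 4 - V + 5 \sqrt{61}$ ($C{\left(V \right)} = \left(4 + \sqrt{2^{2} + 39^{2}}\right) - V = \left(4 + \sqrt{4 + 1521}\right) - V = \left(4 + \sqrt{1525}\right) - V = \left(4 + 5 \sqrt{61}\right) - V = 4 - V + 5 \sqrt{61}$)
$\frac{C{\left(O{\left(d,I \right)} \right)}}{R} = \frac{4 - -18 + 5 \sqrt{61}}{665550} = \left(4 + 18 + 5 \sqrt{61}\right) \frac{1}{665550} = \left(22 + 5 \sqrt{61}\right) \frac{1}{665550} = \frac{11}{332775} + \frac{\sqrt{61}}{133110}$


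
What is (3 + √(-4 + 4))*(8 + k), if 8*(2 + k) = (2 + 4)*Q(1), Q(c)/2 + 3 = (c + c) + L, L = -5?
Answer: -9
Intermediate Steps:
Q(c) = -16 + 4*c (Q(c) = -6 + 2*((c + c) - 5) = -6 + 2*(2*c - 5) = -6 + 2*(-5 + 2*c) = -6 + (-10 + 4*c) = -16 + 4*c)
k = -11 (k = -2 + ((2 + 4)*(-16 + 4*1))/8 = -2 + (6*(-16 + 4))/8 = -2 + (6*(-12))/8 = -2 + (⅛)*(-72) = -2 - 9 = -11)
(3 + √(-4 + 4))*(8 + k) = (3 + √(-4 + 4))*(8 - 11) = (3 + √0)*(-3) = (3 + 0)*(-3) = 3*(-3) = -9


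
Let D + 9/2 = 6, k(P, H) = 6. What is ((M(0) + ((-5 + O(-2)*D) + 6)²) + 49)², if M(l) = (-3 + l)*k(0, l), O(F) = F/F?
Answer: 22201/16 ≈ 1387.6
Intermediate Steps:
O(F) = 1
D = 3/2 (D = -9/2 + 6 = 3/2 ≈ 1.5000)
M(l) = -18 + 6*l (M(l) = (-3 + l)*6 = -18 + 6*l)
((M(0) + ((-5 + O(-2)*D) + 6)²) + 49)² = (((-18 + 6*0) + ((-5 + 1*(3/2)) + 6)²) + 49)² = (((-18 + 0) + ((-5 + 3/2) + 6)²) + 49)² = ((-18 + (-7/2 + 6)²) + 49)² = ((-18 + (5/2)²) + 49)² = ((-18 + 25/4) + 49)² = (-47/4 + 49)² = (149/4)² = 22201/16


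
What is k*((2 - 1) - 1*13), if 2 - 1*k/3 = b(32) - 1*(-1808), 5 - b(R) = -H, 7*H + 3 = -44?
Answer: 454680/7 ≈ 64954.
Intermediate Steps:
H = -47/7 (H = -3/7 + (⅐)*(-44) = -3/7 - 44/7 = -47/7 ≈ -6.7143)
b(R) = -12/7 (b(R) = 5 - (-1)*(-47)/7 = 5 - 1*47/7 = 5 - 47/7 = -12/7)
k = -37890/7 (k = 6 - 3*(-12/7 - 1*(-1808)) = 6 - 3*(-12/7 + 1808) = 6 - 3*12644/7 = 6 - 37932/7 = -37890/7 ≈ -5412.9)
k*((2 - 1) - 1*13) = -37890*((2 - 1) - 1*13)/7 = -37890*(1 - 13)/7 = -37890/7*(-12) = 454680/7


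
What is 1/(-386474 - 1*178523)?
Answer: -1/564997 ≈ -1.7699e-6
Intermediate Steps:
1/(-386474 - 1*178523) = 1/(-386474 - 178523) = 1/(-564997) = -1/564997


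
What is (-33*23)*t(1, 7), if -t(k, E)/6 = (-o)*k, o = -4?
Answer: 18216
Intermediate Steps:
t(k, E) = -24*k (t(k, E) = -6*(-1*(-4))*k = -24*k)
(-33*23)*t(1, 7) = (-33*23)*(-24*1) = -759*(-24) = 18216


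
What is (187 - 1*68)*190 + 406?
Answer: 23016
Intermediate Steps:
(187 - 1*68)*190 + 406 = (187 - 68)*190 + 406 = 119*190 + 406 = 22610 + 406 = 23016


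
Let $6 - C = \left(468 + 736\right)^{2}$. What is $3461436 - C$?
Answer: $4911046$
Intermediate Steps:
$C = -1449610$ ($C = 6 - \left(468 + 736\right)^{2} = 6 - 1204^{2} = 6 - 1449616 = -1449610$)
$3461436 - C = 3461436 - -1449610 = 3461436 + 1449610 = 4911046$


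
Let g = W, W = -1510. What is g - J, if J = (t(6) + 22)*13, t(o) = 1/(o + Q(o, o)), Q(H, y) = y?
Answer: -21565/12 ≈ -1797.1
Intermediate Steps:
g = -1510
t(o) = 1/(2*o) (t(o) = 1/(o + o) = 1/(2*o))
J = 3445/12 (J = ((1/2)/6 + 22)*13 = ((1/2)*(1/6) + 22)*13 = (1/12 + 22)*13 = (265/12)*13 = 3445/12 ≈ 287.08)
g - J = -1510 - 1*3445/12 = -1510 - 3445/12 = -21565/12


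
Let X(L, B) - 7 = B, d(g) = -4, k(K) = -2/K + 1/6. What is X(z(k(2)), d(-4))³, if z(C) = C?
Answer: 27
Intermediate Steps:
k(K) = ⅙ - 2/K (k(K) = -2/K + 1*(⅙) = -2/K + ⅙ = ⅙ - 2/K)
X(L, B) = 7 + B
X(z(k(2)), d(-4))³ = (7 - 4)³ = 3³ = 27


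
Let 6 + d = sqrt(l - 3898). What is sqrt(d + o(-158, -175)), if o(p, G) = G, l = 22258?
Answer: sqrt(-181 + 6*sqrt(510)) ≈ 6.7454*I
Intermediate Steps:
d = -6 + 6*sqrt(510) (d = -6 + sqrt(22258 - 3898) = -6 + sqrt(18360) = -6 + 6*sqrt(510) ≈ 129.50)
sqrt(d + o(-158, -175)) = sqrt((-6 + 6*sqrt(510)) - 175) = sqrt(-181 + 6*sqrt(510))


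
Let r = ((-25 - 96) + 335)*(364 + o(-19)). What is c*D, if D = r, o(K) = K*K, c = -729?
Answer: -113104350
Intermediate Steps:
o(K) = K**2
r = 155150 (r = ((-25 - 96) + 335)*(364 + (-19)**2) = (-121 + 335)*(364 + 361) = 214*725 = 155150)
D = 155150
c*D = -729*155150 = -113104350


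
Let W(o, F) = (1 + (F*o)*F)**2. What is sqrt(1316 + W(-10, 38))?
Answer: sqrt(208486037) ≈ 14439.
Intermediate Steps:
W(o, F) = (1 + o*F**2)**2
sqrt(1316 + W(-10, 38)) = sqrt(1316 + (1 - 10*38**2)**2) = sqrt(1316 + (1 - 10*1444)**2) = sqrt(1316 + (1 - 14440)**2) = sqrt(1316 + (-14439)**2) = sqrt(1316 + 208484721) = sqrt(208486037)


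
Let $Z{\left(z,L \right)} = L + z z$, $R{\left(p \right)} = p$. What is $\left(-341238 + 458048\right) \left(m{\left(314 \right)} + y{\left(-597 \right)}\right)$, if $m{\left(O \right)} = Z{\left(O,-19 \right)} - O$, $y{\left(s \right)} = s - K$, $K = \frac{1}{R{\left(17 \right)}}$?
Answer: $\frac{193942096010}{17} \approx 1.1408 \cdot 10^{10}$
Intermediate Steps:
$K = \frac{1}{17} \approx 0.058824$
$Z{\left(z,L \right)} = L + z^{2}$
$y{\left(s \right)} = - \frac{1}{17} + s$ ($y{\left(s \right)} = s - \frac{1}{17} = - \frac{1}{17} + s$)
$m{\left(O \right)} = -19 + O^{2} - O$ ($m{\left(O \right)} = \left(-19 + O^{2}\right) - O = -19 + O^{2} - O$)
$\left(-341238 + 458048\right) \left(m{\left(314 \right)} + y{\left(-597 \right)}\right) = \left(-341238 + 458048\right) \left(\left(-19 + 314^{2} - 314\right) - \frac{10150}{17}\right) = 116810 \left(\left(-19 + 98596 - 314\right) - \frac{10150}{17}\right) = 116810 \left(98263 - \frac{10150}{17}\right) = 116810 \cdot \frac{1660321}{17} = \frac{193942096010}{17}$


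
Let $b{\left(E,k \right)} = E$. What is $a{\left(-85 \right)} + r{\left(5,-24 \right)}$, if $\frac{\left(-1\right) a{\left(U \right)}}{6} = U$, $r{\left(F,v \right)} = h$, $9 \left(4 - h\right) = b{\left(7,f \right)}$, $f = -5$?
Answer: $\frac{4619}{9} \approx 513.22$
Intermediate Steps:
$h = \frac{29}{9}$ ($h = 4 - \frac{7}{9} = \frac{29}{9} \approx 3.2222$)
$r{\left(F,v \right)} = \frac{29}{9}$
$a{\left(U \right)} = - 6 U$
$a{\left(-85 \right)} + r{\left(5,-24 \right)} = \left(-6\right) \left(-85\right) + \frac{29}{9} = 510 + \frac{29}{9} = \frac{4619}{9}$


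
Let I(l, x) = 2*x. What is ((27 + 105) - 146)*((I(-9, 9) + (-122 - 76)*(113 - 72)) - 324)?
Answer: 117936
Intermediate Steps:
((27 + 105) - 146)*((I(-9, 9) + (-122 - 76)*(113 - 72)) - 324) = ((27 + 105) - 146)*((2*9 + (-122 - 76)*(113 - 72)) - 324) = (132 - 146)*((18 - 198*41) - 324) = -14*((18 - 8118) - 324) = -14*(-8100 - 324) = -14*(-8424) = 117936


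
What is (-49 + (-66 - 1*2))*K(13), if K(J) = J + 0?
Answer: -1521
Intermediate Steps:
K(J) = J
(-49 + (-66 - 1*2))*K(13) = (-49 + (-66 - 1*2))*13 = (-49 + (-66 - 2))*13 = (-49 - 68)*13 = -117*13 = -1521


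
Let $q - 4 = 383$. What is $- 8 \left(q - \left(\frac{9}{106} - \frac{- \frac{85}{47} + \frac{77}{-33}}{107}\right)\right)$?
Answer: $- \frac{2474804908}{799611} \approx -3095.0$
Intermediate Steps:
$q = 387$ ($q = 4 + 383 = 387$)
$- 8 \left(q - \left(\frac{9}{106} - \frac{- \frac{85}{47} + \frac{77}{-33}}{107}\right)\right) = - 8 \left(387 - \left(\frac{9}{106} - \frac{- \frac{85}{47} + \frac{77}{-33}}{107}\right)\right) = - 8 \left(387 - \left(\frac{9}{106} - \left(\left(-85\right) \frac{1}{47} + 77 \left(- \frac{1}{33}\right)\right) \frac{1}{107}\right)\right) = - 8 \left(387 - \left(\frac{9}{106} - \left(- \frac{85}{47} - \frac{7}{3}\right) \frac{1}{107}\right)\right) = - 8 \left(387 - \frac{197687}{1599222}\right) = \left(-8\right) \frac{618701227}{1599222} = - \frac{2474804908}{799611}$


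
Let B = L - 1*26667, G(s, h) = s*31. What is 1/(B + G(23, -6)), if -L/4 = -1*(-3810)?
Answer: -1/41194 ≈ -2.4275e-5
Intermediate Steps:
L = -15240 (L = -(-4)*(-3810) = -4*3810 = -15240)
G(s, h) = 31*s
B = -41907 (B = -15240 - 1*26667 = -15240 - 26667 = -41907)
1/(B + G(23, -6)) = 1/(-41907 + 31*23) = 1/(-41907 + 713) = 1/(-41194) = -1/41194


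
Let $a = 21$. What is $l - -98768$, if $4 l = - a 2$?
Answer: $\frac{197515}{2} \approx 98758.0$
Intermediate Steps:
$l = - \frac{21}{2}$ ($l = \frac{\left(-1\right) 21 \cdot 2}{4} = \frac{\left(-21\right) 2}{4} = \frac{1}{4} \left(-42\right) = - \frac{21}{2} \approx -10.5$)
$l - -98768 = - \frac{21}{2} - -98768 = - \frac{21}{2} + 98768 = \frac{197515}{2}$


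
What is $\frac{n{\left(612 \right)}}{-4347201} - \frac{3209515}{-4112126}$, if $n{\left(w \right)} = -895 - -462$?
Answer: $\frac{13954187368073}{17876238259326} \approx 0.7806$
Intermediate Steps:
$n{\left(w \right)} = -433$ ($n{\left(w \right)} = -895 + 462 = -433$)
$\frac{n{\left(612 \right)}}{-4347201} - \frac{3209515}{-4112126} = - \frac{433}{-4347201} - \frac{3209515}{-4112126} = \left(-433\right) \left(- \frac{1}{4347201}\right) - - \frac{3209515}{4112126} = \frac{433}{4347201} + \frac{3209515}{4112126} = \frac{13954187368073}{17876238259326}$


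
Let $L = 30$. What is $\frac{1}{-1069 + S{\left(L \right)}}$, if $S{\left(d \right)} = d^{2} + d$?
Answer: $- \frac{1}{139} \approx -0.0071942$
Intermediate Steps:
$S{\left(d \right)} = d + d^{2}$
$\frac{1}{-1069 + S{\left(L \right)}} = \frac{1}{-1069 + 30 \left(1 + 30\right)} = \frac{1}{-1069 + 30 \cdot 31} = \frac{1}{-1069 + 930} = \frac{1}{-139} = - \frac{1}{139}$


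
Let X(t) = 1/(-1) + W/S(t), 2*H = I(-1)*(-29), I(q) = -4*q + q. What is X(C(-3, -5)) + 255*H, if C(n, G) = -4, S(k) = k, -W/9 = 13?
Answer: -44257/4 ≈ -11064.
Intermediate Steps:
W = -117 (W = -9*13 = -117)
I(q) = -3*q
H = -87/2 (H = (-3*(-1)*(-29))/2 = (3*(-29))/2 = (½)*(-87) = -87/2 ≈ -43.500)
X(t) = -1 - 117/t (X(t) = 1/(-1) - 117/t = 1*(-1) - 117/t = -1 - 117/t)
X(C(-3, -5)) + 255*H = (-117 - 1*(-4))/(-4) + 255*(-87/2) = -(-117 + 4)/4 - 22185/2 = -¼*(-113) - 22185/2 = 113/4 - 22185/2 = -44257/4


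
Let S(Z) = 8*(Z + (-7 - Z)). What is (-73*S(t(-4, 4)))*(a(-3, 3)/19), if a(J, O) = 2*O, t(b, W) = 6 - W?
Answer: 24528/19 ≈ 1290.9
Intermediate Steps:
S(Z) = -56 (S(Z) = 8*(-7) = -56)
(-73*S(t(-4, 4)))*(a(-3, 3)/19) = (-73*(-56))*((2*3)/19) = 4088*(6*(1/19)) = 4088*(6/19) = 24528/19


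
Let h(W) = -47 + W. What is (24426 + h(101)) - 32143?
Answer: -7663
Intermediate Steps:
(24426 + h(101)) - 32143 = (24426 + (-47 + 101)) - 32143 = (24426 + 54) - 32143 = 24480 - 32143 = -7663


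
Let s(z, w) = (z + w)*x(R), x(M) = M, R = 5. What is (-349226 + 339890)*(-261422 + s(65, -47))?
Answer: 2439795552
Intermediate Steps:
s(z, w) = 5*w + 5*z (s(z, w) = (z + w)*5 = (w + z)*5 = 5*w + 5*z)
(-349226 + 339890)*(-261422 + s(65, -47)) = (-349226 + 339890)*(-261422 + (5*(-47) + 5*65)) = -9336*(-261422 + (-235 + 325)) = -9336*(-261422 + 90) = -9336*(-261332) = 2439795552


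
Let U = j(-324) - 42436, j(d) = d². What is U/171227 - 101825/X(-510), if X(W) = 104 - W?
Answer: -17396789715/105133378 ≈ -165.47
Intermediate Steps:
U = 62540 (U = (-324)² - 42436 = 104976 - 42436 = 62540)
U/171227 - 101825/X(-510) = 62540/171227 - 101825/(104 - 1*(-510)) = 62540*(1/171227) - 101825/(104 + 510) = 62540/171227 - 101825/614 = -17396789715/105133378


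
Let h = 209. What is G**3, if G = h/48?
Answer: 9129329/110592 ≈ 82.550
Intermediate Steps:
G = 209/48 ≈ 4.3542
G**3 = (209/48)**3 = 9129329/110592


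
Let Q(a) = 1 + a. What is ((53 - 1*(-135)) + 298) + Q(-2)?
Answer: 485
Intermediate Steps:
((53 - 1*(-135)) + 298) + Q(-2) = ((53 - 1*(-135)) + 298) + (1 - 2) = ((53 + 135) + 298) - 1 = (188 + 298) - 1 = 486 - 1 = 485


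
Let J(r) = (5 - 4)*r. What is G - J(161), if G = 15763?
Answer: 15602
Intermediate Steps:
J(r) = r (J(r) = 1*r = r)
G - J(161) = 15763 - 1*161 = 15763 - 161 = 15602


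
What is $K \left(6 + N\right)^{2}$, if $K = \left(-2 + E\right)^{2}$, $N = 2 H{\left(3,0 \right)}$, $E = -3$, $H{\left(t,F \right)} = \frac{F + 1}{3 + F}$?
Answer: $\frac{10000}{9} \approx 1111.1$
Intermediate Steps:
$H{\left(t,F \right)} = \frac{1 + F}{3 + F}$
$N = \frac{2}{3}$ ($N = 2 \frac{1 + 0}{3 + 0} = 2 \cdot \frac{1}{3} \cdot 1 = 2 \cdot \frac{1}{3} = \frac{2}{3} \approx 0.66667$)
$K = 25$ ($K = \left(-2 - 3\right)^{2} = \left(-5\right)^{2} = 25$)
$K \left(6 + N\right)^{2} = 25 \left(6 + \frac{2}{3}\right)^{2} = 25 \left(\frac{20}{3}\right)^{2} = 25 \cdot \frac{400}{9} = \frac{10000}{9}$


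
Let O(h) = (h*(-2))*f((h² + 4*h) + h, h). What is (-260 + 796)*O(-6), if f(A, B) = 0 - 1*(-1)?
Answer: 6432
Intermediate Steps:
f(A, B) = 1 (f(A, B) = 0 + 1 = 1)
O(h) = -2*h (O(h) = (h*(-2))*1 = -2*h*1 = -2*h)
(-260 + 796)*O(-6) = (-260 + 796)*(-2*(-6)) = 536*12 = 6432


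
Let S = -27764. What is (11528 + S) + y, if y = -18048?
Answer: -34284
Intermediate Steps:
(11528 + S) + y = (11528 - 27764) - 18048 = -16236 - 18048 = -34284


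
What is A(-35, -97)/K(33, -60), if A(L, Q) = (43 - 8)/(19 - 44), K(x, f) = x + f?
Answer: 7/135 ≈ 0.051852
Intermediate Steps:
K(x, f) = f + x
A(L, Q) = -7/5 (A(L, Q) = 35/(-25) = 35*(-1/25) = -7/5)
A(-35, -97)/K(33, -60) = -7/(5*(-60 + 33)) = -7/5/(-27) = -7/5*(-1/27) = 7/135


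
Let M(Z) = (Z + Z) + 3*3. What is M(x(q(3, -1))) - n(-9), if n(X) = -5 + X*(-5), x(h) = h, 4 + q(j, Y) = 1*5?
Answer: -29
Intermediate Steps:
q(j, Y) = 1 (q(j, Y) = -4 + 1*5 = -4 + 5 = 1)
M(Z) = 9 + 2*Z (M(Z) = 2*Z + 9 = 9 + 2*Z)
n(X) = -5 - 5*X
M(x(q(3, -1))) - n(-9) = (9 + 2*1) - (-5 - 5*(-9)) = (9 + 2) - (-5 + 45) = 11 - 1*40 = 11 - 40 = -29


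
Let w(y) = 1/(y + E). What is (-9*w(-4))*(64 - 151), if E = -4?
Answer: -783/8 ≈ -97.875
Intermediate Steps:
w(y) = 1/(-4 + y) (w(y) = 1/(y - 4) = 1/(-4 + y))
(-9*w(-4))*(64 - 151) = (-9/(-4 - 4))*(64 - 151) = -9/(-8)*(-87) = -9*(-⅛)*(-87) = (9/8)*(-87) = -783/8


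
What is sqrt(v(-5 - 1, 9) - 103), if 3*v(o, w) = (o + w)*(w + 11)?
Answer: I*sqrt(83) ≈ 9.1104*I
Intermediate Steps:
v(o, w) = (11 + w)*(o + w)/3 (v(o, w) = ((o + w)*(w + 11))/3 = ((o + w)*(11 + w))/3 = ((11 + w)*(o + w))/3 = (11 + w)*(o + w)/3)
sqrt(v(-5 - 1, 9) - 103) = sqrt(((1/3)*9**2 + 11*(-5 - 1)/3 + (11/3)*9 + (1/3)*(-5 - 1)*9) - 103) = sqrt(((1/3)*81 + (11/3)*(-6) + 33 + (1/3)*(-6)*9) - 103) = sqrt((27 - 22 + 33 - 18) - 103) = sqrt(20 - 103) = sqrt(-83) = I*sqrt(83)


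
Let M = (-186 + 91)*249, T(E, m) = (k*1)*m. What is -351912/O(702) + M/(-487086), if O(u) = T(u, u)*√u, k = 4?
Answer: 7885/162362 - 14663*√78/27378 ≈ -4.6815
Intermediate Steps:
T(E, m) = 4*m (T(E, m) = (4*1)*m = 4*m)
M = -23655 (M = -95*249 = -23655)
O(u) = 4*u^(3/2) (O(u) = (4*u)*√u = 4*u^(3/2))
-351912/O(702) + M/(-487086) = -351912*√78/657072 - 23655/(-487086) = -351912*√78/657072 - 23655*(-1/487086) = -351912*√78/657072 + 7885/162362 = -14663*√78/27378 + 7885/162362 = 7885/162362 - 14663*√78/27378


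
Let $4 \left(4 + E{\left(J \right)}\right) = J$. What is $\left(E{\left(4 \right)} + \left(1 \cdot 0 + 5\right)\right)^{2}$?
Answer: $4$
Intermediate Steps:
$E{\left(J \right)} = -4 + \frac{J}{4}$
$\left(E{\left(4 \right)} + \left(1 \cdot 0 + 5\right)\right)^{2} = \left(\left(-4 + \frac{1}{4} \cdot 4\right) + \left(1 \cdot 0 + 5\right)\right)^{2} = \left(\left(-4 + 1\right) + \left(0 + 5\right)\right)^{2} = \left(-3 + 5\right)^{2} = 2^{2} = 4$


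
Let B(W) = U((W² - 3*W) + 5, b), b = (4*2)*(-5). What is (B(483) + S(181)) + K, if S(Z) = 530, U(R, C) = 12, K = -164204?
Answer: -163662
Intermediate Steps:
b = -40 (b = 8*(-5) = -40)
B(W) = 12
(B(483) + S(181)) + K = (12 + 530) - 164204 = 542 - 164204 = -163662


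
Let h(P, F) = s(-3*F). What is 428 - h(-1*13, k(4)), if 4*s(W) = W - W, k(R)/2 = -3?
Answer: 428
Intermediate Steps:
k(R) = -6 (k(R) = 2*(-3) = -6)
s(W) = 0 (s(W) = (W - W)/4 = (¼)*0 = 0)
h(P, F) = 0
428 - h(-1*13, k(4)) = 428 - 1*0 = 428 + 0 = 428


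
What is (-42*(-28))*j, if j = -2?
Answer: -2352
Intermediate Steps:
(-42*(-28))*j = -42*(-28)*(-2) = 1176*(-2) = -2352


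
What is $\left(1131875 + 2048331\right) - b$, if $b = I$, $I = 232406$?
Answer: $2947800$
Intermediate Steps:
$b = 232406$
$\left(1131875 + 2048331\right) - b = \left(1131875 + 2048331\right) - 232406 = 3180206 - 232406 = 2947800$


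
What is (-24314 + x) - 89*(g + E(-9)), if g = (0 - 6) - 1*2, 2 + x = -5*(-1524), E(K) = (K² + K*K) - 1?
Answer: -30313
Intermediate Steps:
E(K) = -1 + 2*K² (E(K) = (K² + K²) - 1 = 2*K² - 1 = -1 + 2*K²)
x = 7618 (x = -2 - 5*(-1524) = -2 + 7620 = 7618)
g = -8 (g = -6 - 2 = -8)
(-24314 + x) - 89*(g + E(-9)) = (-24314 + 7618) - 89*(-8 + (-1 + 2*(-9)²)) = -16696 - 89*(-8 + (-1 + 2*81)) = -16696 - 89*(-8 + (-1 + 162)) = -16696 - 89*(-8 + 161) = -16696 - 89*153 = -16696 - 13617 = -30313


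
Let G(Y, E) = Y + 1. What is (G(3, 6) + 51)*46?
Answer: 2530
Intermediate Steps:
G(Y, E) = 1 + Y
(G(3, 6) + 51)*46 = ((1 + 3) + 51)*46 = (4 + 51)*46 = 55*46 = 2530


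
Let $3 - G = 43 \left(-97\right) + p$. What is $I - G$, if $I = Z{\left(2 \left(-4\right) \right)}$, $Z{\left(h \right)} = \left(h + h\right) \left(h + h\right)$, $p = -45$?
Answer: $-3963$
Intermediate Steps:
$Z{\left(h \right)} = 4 h^{2}$ ($Z{\left(h \right)} = 2 h 2 h = 4 h^{2}$)
$I = 256$ ($I = 4 \left(2 \left(-4\right)\right)^{2} = 4 \left(-8\right)^{2} = 4 \cdot 64 = 256$)
$G = 4219$ ($G = 3 - \left(43 \left(-97\right) - 45\right) = 3 - \left(-4171 - 45\right) = 3 - -4216 = 3 + 4216 = 4219$)
$I - G = 256 - 4219 = -3963$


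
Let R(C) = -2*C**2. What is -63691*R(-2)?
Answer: 509528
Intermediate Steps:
-63691*R(-2) = -(-127382)*(-2)**2 = -(-127382)*4 = -63691*(-8) = 509528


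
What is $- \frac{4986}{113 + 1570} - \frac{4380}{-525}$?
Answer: $\frac{35214}{6545} \approx 5.3803$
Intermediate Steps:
$- \frac{4986}{113 + 1570} - \frac{4380}{-525} = - \frac{4986}{1683} - - \frac{292}{35} = \left(-4986\right) \frac{1}{1683} + \frac{292}{35} = - \frac{554}{187} + \frac{292}{35} = \frac{35214}{6545}$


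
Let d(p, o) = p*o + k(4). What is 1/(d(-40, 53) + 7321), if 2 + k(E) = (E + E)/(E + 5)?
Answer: 9/46799 ≈ 0.00019231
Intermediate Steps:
k(E) = -2 + 2*E/(5 + E) (k(E) = -2 + (E + E)/(E + 5) = -2 + (2*E)/(5 + E) = -2 + 2*E/(5 + E))
d(p, o) = -10/9 + o*p (d(p, o) = p*o - 10/(5 + 4) = o*p - 10/9 = -10/9 + o*p)
1/(d(-40, 53) + 7321) = 1/((-10/9 + 53*(-40)) + 7321) = 1/((-10/9 - 2120) + 7321) = 1/(-19090/9 + 7321) = 1/(46799/9) = 9/46799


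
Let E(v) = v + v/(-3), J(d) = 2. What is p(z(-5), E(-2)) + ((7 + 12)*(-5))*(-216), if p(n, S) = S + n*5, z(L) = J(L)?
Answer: 61586/3 ≈ 20529.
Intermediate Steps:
E(v) = 2*v/3 (E(v) = v + v*(-1/3) = v - v/3 = 2*v/3)
z(L) = 2
p(n, S) = S + 5*n
p(z(-5), E(-2)) + ((7 + 12)*(-5))*(-216) = ((2/3)*(-2) + 5*2) + ((7 + 12)*(-5))*(-216) = (-4/3 + 10) + (19*(-5))*(-216) = 26/3 - 95*(-216) = 26/3 + 20520 = 61586/3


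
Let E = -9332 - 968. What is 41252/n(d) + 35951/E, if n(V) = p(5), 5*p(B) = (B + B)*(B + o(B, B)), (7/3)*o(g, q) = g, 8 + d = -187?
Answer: 29706741/10300 ≈ 2884.1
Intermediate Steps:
d = -195 (d = -8 - 187 = -195)
E = -10300
o(g, q) = 3*g/7
p(B) = 4*B²/7 (p(B) = ((B + B)*(B + 3*B/7))/5 = ((2*B)*(10*B/7))/5 = (20*B²/7)/5 = 4*B²/7)
n(V) = 100/7 (n(V) = (4/7)*5² = (4/7)*25 = 100/7)
41252/n(d) + 35951/E = 41252/(100/7) + 35951/(-10300) = 41252*(7/100) + 35951*(-1/10300) = 72191/25 - 35951/10300 = 29706741/10300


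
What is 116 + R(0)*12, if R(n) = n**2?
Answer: 116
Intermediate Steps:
116 + R(0)*12 = 116 + 0**2*12 = 116 + 0*12 = 116 + 0 = 116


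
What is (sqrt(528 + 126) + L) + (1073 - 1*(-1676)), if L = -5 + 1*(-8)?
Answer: 2736 + sqrt(654) ≈ 2761.6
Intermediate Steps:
L = -13 (L = -5 - 8 = -13)
(sqrt(528 + 126) + L) + (1073 - 1*(-1676)) = (sqrt(528 + 126) - 13) + (1073 - 1*(-1676)) = (sqrt(654) - 13) + (1073 + 1676) = (-13 + sqrt(654)) + 2749 = 2736 + sqrt(654)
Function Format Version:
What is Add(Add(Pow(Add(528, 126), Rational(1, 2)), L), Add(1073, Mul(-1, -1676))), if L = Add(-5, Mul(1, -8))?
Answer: Add(2736, Pow(654, Rational(1, 2))) ≈ 2761.6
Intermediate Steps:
L = -13 (L = Add(-5, -8) = -13)
Add(Add(Pow(Add(528, 126), Rational(1, 2)), L), Add(1073, Mul(-1, -1676))) = Add(Add(Pow(Add(528, 126), Rational(1, 2)), -13), Add(1073, Mul(-1, -1676))) = Add(Add(Pow(654, Rational(1, 2)), -13), Add(1073, 1676)) = Add(Add(-13, Pow(654, Rational(1, 2))), 2749) = Add(2736, Pow(654, Rational(1, 2)))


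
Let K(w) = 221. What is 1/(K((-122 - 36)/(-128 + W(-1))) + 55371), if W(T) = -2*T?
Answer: 1/55592 ≈ 1.7988e-5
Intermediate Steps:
1/(K((-122 - 36)/(-128 + W(-1))) + 55371) = 1/(221 + 55371) = 1/55592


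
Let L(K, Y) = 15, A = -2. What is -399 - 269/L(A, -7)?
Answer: -6254/15 ≈ -416.93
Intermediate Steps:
-399 - 269/L(A, -7) = -399 - 269/15 = -6254/15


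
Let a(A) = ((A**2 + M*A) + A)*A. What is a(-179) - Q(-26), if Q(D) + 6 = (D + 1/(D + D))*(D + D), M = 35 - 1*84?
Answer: -7274654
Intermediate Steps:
M = -49 (M = 35 - 84 = -49)
a(A) = A*(A**2 - 48*A) (a(A) = ((A**2 - 49*A) + A)*A = (A**2 - 48*A)*A = A*(A**2 - 48*A))
Q(D) = -6 + 2*D*(D + 1/(2*D)) (Q(D) = -6 + (D + 1/(D + D))*(D + D) = -6 + (D + 1/(2*D))*(2*D) = -6 + 2*D*(D + 1/(2*D)))
a(-179) - Q(-26) = (-179)**2*(-48 - 179) - (-5 + 2*(-26)**2) = 32041*(-227) - (-5 + 2*676) = -7273307 - (-5 + 1352) = -7273307 - 1*1347 = -7273307 - 1347 = -7274654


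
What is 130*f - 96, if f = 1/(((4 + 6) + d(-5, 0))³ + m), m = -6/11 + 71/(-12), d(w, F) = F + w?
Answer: -1484952/15647 ≈ -94.903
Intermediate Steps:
m = -853/132 (m = -6*1/11 + 71*(-1/12) = -6/11 - 71/12 = -853/132 ≈ -6.4621)
f = 132/15647 (f = 1/(((4 + 6) + (0 - 5))³ - 853/132) = 1/((10 - 5)³ - 853/132) = 1/(5³ - 853/132) = 1/(125 - 853/132) = 1/(15647/132) = 132/15647 ≈ 0.0084361)
130*f - 96 = 130*(132/15647) - 96 = 17160/15647 - 96 = -1484952/15647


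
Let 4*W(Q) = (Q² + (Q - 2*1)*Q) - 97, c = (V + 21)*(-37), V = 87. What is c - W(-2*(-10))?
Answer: -16647/4 ≈ -4161.8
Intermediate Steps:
c = -3996 (c = (87 + 21)*(-37) = 108*(-37) = -3996)
W(Q) = -97/4 + Q²/4 + Q*(-2 + Q)/4 (W(Q) = ((Q² + (Q - 2*1)*Q) - 97)/4 = ((Q² + (Q - 2)*Q) - 97)/4 = ((Q² + (-2 + Q)*Q) - 97)/4 = ((Q² + Q*(-2 + Q)) - 97)/4 = (-97 + Q² + Q*(-2 + Q))/4 = -97/4 + Q²/4 + Q*(-2 + Q)/4)
c - W(-2*(-10)) = -3996 - (-97/4 + (-2*(-10))²/2 - (-1)*(-10)) = -3996 - (-97/4 + (½)*20² - ½*20) = -3996 - (-97/4 + (½)*400 - 10) = -3996 - (-97/4 + 200 - 10) = -3996 - 1*663/4 = -3996 - 663/4 = -16647/4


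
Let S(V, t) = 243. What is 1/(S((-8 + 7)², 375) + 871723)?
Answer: 1/871966 ≈ 1.1468e-6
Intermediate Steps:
1/(S((-8 + 7)², 375) + 871723) = 1/(243 + 871723) = 1/871966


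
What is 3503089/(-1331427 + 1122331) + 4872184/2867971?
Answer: -9028003476755/599681264216 ≈ -15.055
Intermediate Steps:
3503089/(-1331427 + 1122331) + 4872184/2867971 = 3503089/(-209096) + 4872184*(1/2867971) = 3503089*(-1/209096) + 4872184/2867971 = -3503089/209096 + 4872184/2867971 = -9028003476755/599681264216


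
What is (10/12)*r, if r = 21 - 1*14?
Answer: 35/6 ≈ 5.8333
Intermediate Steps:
r = 7 (r = 21 - 14 = 7)
(10/12)*r = (10/12)*7 = (10*(1/12))*7 = (5/6)*7 = 35/6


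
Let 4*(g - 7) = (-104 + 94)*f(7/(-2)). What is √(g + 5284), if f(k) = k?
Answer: √21199/2 ≈ 72.799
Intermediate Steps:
g = 63/4 (g = 7 + ((-104 + 94)*(7/(-2)))/4 = 7 + (-70*(-1)/2)/4 = 7 + (-10*(-7/2))/4 = 7 + (¼)*35 = 7 + 35/4 = 63/4 ≈ 15.750)
√(g + 5284) = √(63/4 + 5284) = √(21199/4) = √21199/2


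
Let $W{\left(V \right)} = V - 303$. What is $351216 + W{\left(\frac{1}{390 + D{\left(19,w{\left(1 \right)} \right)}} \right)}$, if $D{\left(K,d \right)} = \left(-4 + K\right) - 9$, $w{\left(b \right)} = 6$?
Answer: $\frac{138961549}{396} \approx 3.5091 \cdot 10^{5}$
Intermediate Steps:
$D{\left(K,d \right)} = -13 + K$
$W{\left(V \right)} = -303 + V$
$351216 + W{\left(\frac{1}{390 + D{\left(19,w{\left(1 \right)} \right)}} \right)} = 351216 - \left(303 - \frac{1}{390 + \left(-13 + 19\right)}\right) = 351216 - \left(303 - \frac{1}{390 + 6}\right) = 351216 - \left(303 - \frac{1}{396}\right) = 351216 + \left(-303 + \frac{1}{396}\right) = 351216 - \frac{119987}{396} = \frac{138961549}{396}$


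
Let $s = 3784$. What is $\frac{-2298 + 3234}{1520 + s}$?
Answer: $\frac{3}{17} \approx 0.17647$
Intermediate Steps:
$\frac{-2298 + 3234}{1520 + s} = \frac{-2298 + 3234}{1520 + 3784} = \frac{936}{5304} = 936 \cdot \frac{1}{5304} = \frac{3}{17}$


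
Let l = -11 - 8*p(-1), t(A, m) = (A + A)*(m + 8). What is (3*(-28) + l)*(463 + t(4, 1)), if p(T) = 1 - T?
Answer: -59385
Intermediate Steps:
t(A, m) = 2*A*(8 + m) (t(A, m) = (2*A)*(8 + m) = 2*A*(8 + m))
l = -27 (l = -11 - 8*(1 - 1*(-1)) = -11 - 8*(1 + 1) = -11 - 8*2 = -11 - 16 = -27)
(3*(-28) + l)*(463 + t(4, 1)) = (3*(-28) - 27)*(463 + 2*4*(8 + 1)) = (-84 - 27)*(463 + 2*4*9) = -111*(463 + 72) = -111*535 = -59385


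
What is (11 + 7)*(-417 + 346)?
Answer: -1278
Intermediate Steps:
(11 + 7)*(-417 + 346) = 18*(-71) = -1278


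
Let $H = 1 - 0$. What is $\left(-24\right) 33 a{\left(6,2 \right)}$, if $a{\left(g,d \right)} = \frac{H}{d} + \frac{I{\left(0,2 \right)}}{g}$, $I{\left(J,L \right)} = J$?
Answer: $-396$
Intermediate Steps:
$H = 1$ ($H = 1 + 0 = 1$)
$a{\left(g,d \right)} = \frac{1}{d}$ ($a{\left(g,d \right)} = 1 \frac{1}{d} + \frac{0}{g} = \frac{1}{d} + 0 = \frac{1}{d}$)
$\left(-24\right) 33 a{\left(6,2 \right)} = \frac{\left(-24\right) 33}{2} = \left(-792\right) \frac{1}{2} = -396$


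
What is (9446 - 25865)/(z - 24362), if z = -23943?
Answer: 16419/48305 ≈ 0.33990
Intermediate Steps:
(9446 - 25865)/(z - 24362) = (9446 - 25865)/(-23943 - 24362) = -16419/(-48305) = -16419*(-1/48305) = 16419/48305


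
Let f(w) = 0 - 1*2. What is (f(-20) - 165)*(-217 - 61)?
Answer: 46426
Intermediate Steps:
f(w) = -2 (f(w) = 0 - 2 = -2)
(f(-20) - 165)*(-217 - 61) = (-2 - 165)*(-217 - 61) = -167*(-278) = 46426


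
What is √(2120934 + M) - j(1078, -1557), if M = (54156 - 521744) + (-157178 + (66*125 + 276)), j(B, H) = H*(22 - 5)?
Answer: 26469 + √1504694 ≈ 27696.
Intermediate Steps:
j(B, H) = 17*H (j(B, H) = H*17 = 17*H)
M = -616240 (M = -467588 + (-157178 + (8250 + 276)) = -467588 + (-157178 + 8526) = -467588 - 148652 = -616240)
√(2120934 + M) - j(1078, -1557) = √(2120934 - 616240) - 17*(-1557) = √1504694 - 1*(-26469) = √1504694 + 26469 = 26469 + √1504694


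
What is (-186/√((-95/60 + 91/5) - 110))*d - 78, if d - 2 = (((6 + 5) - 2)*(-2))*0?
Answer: -78 + 744*I*√84045/5603 ≈ -78.0 + 38.495*I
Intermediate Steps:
d = 2 (d = 2 + (((6 + 5) - 2)*(-2))*0 = 2 + ((11 - 2)*(-2))*0 = 2 + (9*(-2))*0 = 2 - 18*0 = 2 + 0 = 2)
(-186/√((-95/60 + 91/5) - 110))*d - 78 = -186/√((-95/60 + 91/5) - 110)*2 - 78 = -186/√((-95*1/60 + 91*(⅕)) - 110)*2 - 78 = -186/√((-19/12 + 91/5) - 110)*2 - 78 = -186/√(997/60 - 110)*2 - 78 = -186*(-2*I*√84045/5603)*2 - 78 = -(-372)*I*√84045/5603*2 - 78 = (372*I*√84045/5603)*2 - 78 = 744*I*√84045/5603 - 78 = -78 + 744*I*√84045/5603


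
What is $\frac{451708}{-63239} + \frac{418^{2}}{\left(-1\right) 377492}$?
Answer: $- \frac{2389020097}{314108113} \approx -7.6057$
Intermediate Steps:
$\frac{451708}{-63239} + \frac{418^{2}}{\left(-1\right) 377492} = 451708 \left(- \frac{1}{63239}\right) + \frac{174724}{-377492} = - \frac{451708}{63239} + 174724 \left(- \frac{1}{377492}\right) = - \frac{451708}{63239} - \frac{2299}{4967} = - \frac{2389020097}{314108113}$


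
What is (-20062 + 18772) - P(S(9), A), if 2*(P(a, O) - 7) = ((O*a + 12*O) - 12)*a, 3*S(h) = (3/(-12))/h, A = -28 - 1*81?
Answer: -30398867/23328 ≈ -1303.1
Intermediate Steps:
A = -109 (A = -28 - 81 = -109)
S(h) = -1/(12*h) (S(h) = ((3/(-12))/h)/3 = ((3*(-1/12))/h)/3 = (-1/(4*h))/3 = -1/(12*h))
P(a, O) = 7 + a*(-12 + 12*O + O*a)/2 (P(a, O) = 7 + (((O*a + 12*O) - 12)*a)/2 = 7 + (((12*O + O*a) - 12)*a)/2 = 7 + ((-12 + 12*O + O*a)*a)/2 = 7 + (a*(-12 + 12*O + O*a))/2 = 7 + a*(-12 + 12*O + O*a)/2)
(-20062 + 18772) - P(S(9), A) = (-20062 + 18772) - (7 - (-1)/(2*9) + (1/2)*(-109)*(-1/12/9)**2 + 6*(-109)*(-1/12/9)) = -1290 - (7 - (-1)/(2*9) + (1/2)*(-109)*(-1/12*1/9)**2 + 6*(-109)*(-1/12*1/9)) = -1290 - (7 - 6*(-1/108) + (1/2)*(-109)*(-1/108)**2 + 6*(-109)*(-1/108)) = -1290 - (7 + 1/18 + (1/2)*(-109)*(1/11664) + 109/18) = -1290 - (7 + 1/18 - 109/23328 + 109/18) = -1290 - 1*305747/23328 = -1290 - 305747/23328 = -30398867/23328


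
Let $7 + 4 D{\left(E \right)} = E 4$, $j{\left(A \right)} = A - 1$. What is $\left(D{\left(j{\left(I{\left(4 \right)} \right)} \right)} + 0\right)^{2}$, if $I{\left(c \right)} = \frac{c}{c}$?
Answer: $\frac{49}{16} \approx 3.0625$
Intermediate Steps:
$I{\left(c \right)} = 1$
$j{\left(A \right)} = -1 + A$
$D{\left(E \right)} = - \frac{7}{4} + E$ ($D{\left(E \right)} = - \frac{7}{4} + \frac{E 4}{4} = - \frac{7}{4} + \frac{4 E}{4} = - \frac{7}{4} + E$)
$\left(D{\left(j{\left(I{\left(4 \right)} \right)} \right)} + 0\right)^{2} = \left(\left(- \frac{7}{4} + \left(-1 + 1\right)\right) + 0\right)^{2} = \left(\left(- \frac{7}{4} + 0\right) + 0\right)^{2} = \left(- \frac{7}{4} + 0\right)^{2} = \left(- \frac{7}{4}\right)^{2} = \frac{49}{16}$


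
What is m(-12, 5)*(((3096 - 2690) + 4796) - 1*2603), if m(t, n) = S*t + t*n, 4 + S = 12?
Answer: -405444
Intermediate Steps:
S = 8 (S = -4 + 12 = 8)
m(t, n) = 8*t + n*t (m(t, n) = 8*t + t*n = 8*t + n*t)
m(-12, 5)*(((3096 - 2690) + 4796) - 1*2603) = (-12*(8 + 5))*(((3096 - 2690) + 4796) - 1*2603) = (-12*13)*((406 + 4796) - 2603) = -156*(5202 - 2603) = -156*2599 = -405444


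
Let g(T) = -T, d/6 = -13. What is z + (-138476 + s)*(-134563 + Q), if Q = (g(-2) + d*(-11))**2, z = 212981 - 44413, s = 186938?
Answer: 29321471662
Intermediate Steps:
d = -78 (d = 6*(-13) = -78)
z = 168568
Q = 739600 (Q = (-1*(-2) - 78*(-11))**2 = (2 + 858)**2 = 860**2 = 739600)
z + (-138476 + s)*(-134563 + Q) = 168568 + (-138476 + 186938)*(-134563 + 739600) = 168568 + 48462*605037 = 168568 + 29321303094 = 29321471662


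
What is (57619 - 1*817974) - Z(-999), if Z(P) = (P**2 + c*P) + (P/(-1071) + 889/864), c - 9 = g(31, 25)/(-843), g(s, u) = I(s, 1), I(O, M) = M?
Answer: -50541512941063/28891296 ≈ -1.7494e+6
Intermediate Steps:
g(s, u) = 1
c = 7586/843 (c = 9 + 1/(-843) = 9 + 1*(-1/843) = 9 - 1/843 = 7586/843 ≈ 8.9988)
Z(P) = 889/864 + P**2 + 2707921*P/300951 (Z(P) = (P**2 + 7586*P/843) + (P/(-1071) + 889/864) = (P**2 + 7586*P/843) + (P*(-1/1071) + 889*(1/864)) = (P**2 + 7586*P/843) + (-P/1071 + 889/864) = (P**2 + 7586*P/843) + (889/864 - P/1071) = 889/864 + P**2 + 2707921*P/300951)
(57619 - 1*817974) - Z(-999) = (57619 - 1*817974) - (889/864 + (-999)**2 + (2707921/300951)*(-999)) = (57619 - 817974) - (889/864 + 998001 - 300579231/33439) = -760355 - 1*28573871570983/28891296 = -760355 - 28573871570983/28891296 = -50541512941063/28891296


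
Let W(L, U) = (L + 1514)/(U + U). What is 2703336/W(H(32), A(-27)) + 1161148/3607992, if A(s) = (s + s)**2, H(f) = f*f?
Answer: 263347609498913/42393906 ≈ 6.2119e+6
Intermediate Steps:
H(f) = f**2
A(s) = 4*s**2 (A(s) = (2*s)**2 = 4*s**2)
W(L, U) = (1514 + L)/(2*U) (W(L, U) = (1514 + L)/((2*U)) = (1514 + L)*(1/(2*U)) = (1514 + L)/(2*U))
2703336/W(H(32), A(-27)) + 1161148/3607992 = 2703336/(((1514 + 32**2)/(2*((4*(-27)**2))))) + 1161148/3607992 = 2703336/(((1514 + 1024)/(2*((4*729))))) + 1161148*(1/3607992) = 2703336/(((1/2)*2538/2916)) + 290287/901998 = 2703336/(((1/2)*(1/2916)*2538)) + 290287/901998 = 2703336/(47/108) + 290287/901998 = 2703336*(108/47) + 290287/901998 = 291960288/47 + 290287/901998 = 263347609498913/42393906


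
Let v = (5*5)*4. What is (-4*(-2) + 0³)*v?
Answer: 800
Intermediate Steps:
v = 100 (v = 25*4 = 100)
(-4*(-2) + 0³)*v = (-4*(-2) + 0³)*100 = (8 + 0)*100 = 8*100 = 800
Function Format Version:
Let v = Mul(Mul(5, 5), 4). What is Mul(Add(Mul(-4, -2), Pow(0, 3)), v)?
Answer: 800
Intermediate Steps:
v = 100 (v = Mul(25, 4) = 100)
Mul(Add(Mul(-4, -2), Pow(0, 3)), v) = Mul(Add(Mul(-4, -2), Pow(0, 3)), 100) = Mul(Add(8, 0), 100) = Mul(8, 100) = 800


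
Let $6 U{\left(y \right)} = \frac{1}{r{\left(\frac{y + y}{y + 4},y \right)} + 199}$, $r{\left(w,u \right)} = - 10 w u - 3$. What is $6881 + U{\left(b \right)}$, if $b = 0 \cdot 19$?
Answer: $\frac{8092057}{1176} \approx 6881.0$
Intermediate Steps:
$r{\left(w,u \right)} = -3 - 10 u w$ ($r{\left(w,u \right)} = - 10 u w - 3 = -3 - 10 u w$)
$b = 0$
$U{\left(y \right)} = \frac{1}{6 \left(196 - \frac{20 y^{2}}{4 + y}\right)}$ ($U{\left(y \right)} = \frac{1}{6 \left(\left(-3 - 10 y \frac{y + y}{y + 4}\right) + 199\right)} = \frac{1}{6 \left(\left(-3 - 10 y \frac{2 y}{4 + y}\right) + 199\right)} = \frac{1}{6 \left(\left(-3 - \frac{20 y^{2}}{4 + y}\right) + 199\right)} = \frac{1}{6 \left(196 - \frac{20 y^{2}}{4 + y}\right)}$)
$6881 + U{\left(b \right)} = 6881 + \frac{-4 - 0}{24 \left(-196 - 0 + 5 \cdot 0^{2}\right)} = 6881 + \frac{-4 + 0}{24 \left(-196 + 0 + 5 \cdot 0\right)} = 6881 + \frac{1}{24} \frac{1}{-196 + 0 + 0} \left(-4\right) = 6881 + \frac{1}{24} \frac{1}{-196} \left(-4\right) = 6881 + \frac{1}{24} \left(- \frac{1}{196}\right) \left(-4\right) = 6881 + \frac{1}{1176} = \frac{8092057}{1176}$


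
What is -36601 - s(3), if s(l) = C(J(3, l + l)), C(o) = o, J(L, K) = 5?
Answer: -36606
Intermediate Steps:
s(l) = 5
-36601 - s(3) = -36601 - 1*5 = -36601 - 5 = -36606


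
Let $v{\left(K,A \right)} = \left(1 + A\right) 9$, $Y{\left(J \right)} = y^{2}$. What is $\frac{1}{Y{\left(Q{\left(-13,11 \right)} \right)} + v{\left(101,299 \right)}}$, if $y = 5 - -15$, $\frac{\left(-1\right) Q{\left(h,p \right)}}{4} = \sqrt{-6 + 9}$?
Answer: $\frac{1}{3100} \approx 0.00032258$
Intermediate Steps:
$Q{\left(h,p \right)} = - 4 \sqrt{3}$ ($Q{\left(h,p \right)} = - 4 \sqrt{-6 + 9} = - 4 \sqrt{3}$)
$y = 20$ ($y = 5 + 15 = 20$)
$Y{\left(J \right)} = 400$ ($Y{\left(J \right)} = 20^{2} = 400$)
$v{\left(K,A \right)} = 9 + 9 A$
$\frac{1}{Y{\left(Q{\left(-13,11 \right)} \right)} + v{\left(101,299 \right)}} = \frac{1}{400 + \left(9 + 9 \cdot 299\right)} = \frac{1}{400 + \left(9 + 2691\right)} = \frac{1}{400 + 2700} = \frac{1}{3100}$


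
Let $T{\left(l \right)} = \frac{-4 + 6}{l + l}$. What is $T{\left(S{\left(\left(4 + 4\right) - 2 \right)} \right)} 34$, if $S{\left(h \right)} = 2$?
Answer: $17$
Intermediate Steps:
$T{\left(l \right)} = \frac{1}{l}$ ($T{\left(l \right)} = \frac{2}{2 l} = 2 \frac{1}{2 l} = \frac{1}{l}$)
$T{\left(S{\left(\left(4 + 4\right) - 2 \right)} \right)} 34 = \frac{1}{2} \cdot 34 = 17$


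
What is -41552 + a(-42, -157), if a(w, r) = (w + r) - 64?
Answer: -41815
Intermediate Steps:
a(w, r) = -64 + r + w (a(w, r) = (r + w) - 64 = -64 + r + w)
-41552 + a(-42, -157) = -41552 + (-64 - 157 - 42) = -41552 - 263 = -41815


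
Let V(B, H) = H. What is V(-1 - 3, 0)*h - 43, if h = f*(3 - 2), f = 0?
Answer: -43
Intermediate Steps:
h = 0 (h = 0*(3 - 2) = 0*1 = 0)
V(-1 - 3, 0)*h - 43 = 0*0 - 43 = 0 - 43 = -43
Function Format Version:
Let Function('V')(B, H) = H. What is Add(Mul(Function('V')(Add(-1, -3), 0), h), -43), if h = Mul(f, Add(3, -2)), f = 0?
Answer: -43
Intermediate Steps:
h = 0 (h = Mul(0, Add(3, -2)) = Mul(0, 1) = 0)
Add(Mul(Function('V')(Add(-1, -3), 0), h), -43) = Add(Mul(0, 0), -43) = Add(0, -43) = -43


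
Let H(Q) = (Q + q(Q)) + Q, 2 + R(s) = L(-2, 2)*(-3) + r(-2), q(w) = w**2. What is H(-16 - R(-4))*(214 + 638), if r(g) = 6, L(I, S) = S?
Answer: 143136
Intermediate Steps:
R(s) = -2 (R(s) = -2 + (2*(-3) + 6) = -2 + (-6 + 6) = -2 + 0 = -2)
H(Q) = Q**2 + 2*Q (H(Q) = (Q + Q**2) + Q = Q**2 + 2*Q)
H(-16 - R(-4))*(214 + 638) = ((-16 - 1*(-2))*(2 + (-16 - 1*(-2))))*(214 + 638) = ((-16 + 2)*(2 + (-16 + 2)))*852 = -14*(2 - 14)*852 = -14*(-12)*852 = 168*852 = 143136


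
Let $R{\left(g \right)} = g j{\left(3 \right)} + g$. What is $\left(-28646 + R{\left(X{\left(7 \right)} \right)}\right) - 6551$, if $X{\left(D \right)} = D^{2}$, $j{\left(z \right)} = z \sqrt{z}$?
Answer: $-35148 + 147 \sqrt{3} \approx -34893.0$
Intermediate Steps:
$j{\left(z \right)} = z^{\frac{3}{2}}$
$R{\left(g \right)} = g + 3 g \sqrt{3}$ ($R{\left(g \right)} = g 3^{\frac{3}{2}} + g = g 3 \sqrt{3} + g = 3 g \sqrt{3} + g = g + 3 g \sqrt{3}$)
$\left(-28646 + R{\left(X{\left(7 \right)} \right)}\right) - 6551 = \left(-28646 + 7^{2} \left(1 + 3 \sqrt{3}\right)\right) - 6551 = \left(-28646 + 49 \left(1 + 3 \sqrt{3}\right)\right) - 6551 = \left(-28646 + \left(49 + 147 \sqrt{3}\right)\right) - 6551 = \left(-28597 + 147 \sqrt{3}\right) - 6551 = -35148 + 147 \sqrt{3}$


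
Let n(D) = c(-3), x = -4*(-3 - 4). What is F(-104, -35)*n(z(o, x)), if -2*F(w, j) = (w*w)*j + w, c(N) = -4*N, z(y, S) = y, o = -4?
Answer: 2271984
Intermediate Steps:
x = 28 (x = -4*(-7) = 28)
n(D) = 12 (n(D) = -4*(-3) = 12)
F(w, j) = -w/2 - j*w²/2 (F(w, j) = -((w*w)*j + w)/2 = -(w²*j + w)/2 = -(j*w² + w)/2 = -(w + j*w²)/2 = -w/2 - j*w²/2)
F(-104, -35)*n(z(o, x)) = -½*(-104)*(1 - 35*(-104))*12 = -½*(-104)*(1 + 3640)*12 = -½*(-104)*3641*12 = 189332*12 = 2271984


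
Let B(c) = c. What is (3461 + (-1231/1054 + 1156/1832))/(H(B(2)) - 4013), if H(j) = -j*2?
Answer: -139206355/161594537 ≈ -0.86145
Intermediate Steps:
H(j) = -2*j
(3461 + (-1231/1054 + 1156/1832))/(H(B(2)) - 4013) = (3461 + (-1231/1054 + 1156/1832))/(-2*2 - 4013) = (3461 + (-1231*1/1054 + 1156*(1/1832)))/(-4 - 4013) = (3461 + (-1231/1054 + 289/458))/(-4017) = (3461 - 64798/120683)*(-1/4017) = (417619065/120683)*(-1/4017) = -139206355/161594537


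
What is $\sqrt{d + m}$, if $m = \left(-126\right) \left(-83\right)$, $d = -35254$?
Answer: $2 i \sqrt{6199} \approx 157.47 i$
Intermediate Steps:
$m = 10458$
$\sqrt{d + m} = \sqrt{-35254 + 10458} = \sqrt{-24796} = 2 i \sqrt{6199}$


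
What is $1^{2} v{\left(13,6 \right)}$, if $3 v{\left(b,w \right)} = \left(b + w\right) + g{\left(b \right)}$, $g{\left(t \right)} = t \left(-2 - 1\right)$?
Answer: $- \frac{20}{3} \approx -6.6667$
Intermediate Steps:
$g{\left(t \right)} = - 3 t$ ($g{\left(t \right)} = t \left(-3\right) = - 3 t$)
$v{\left(b,w \right)} = - \frac{2 b}{3} + \frac{w}{3}$ ($v{\left(b,w \right)} = \frac{\left(b + w\right) - 3 b}{3} = \frac{w - 2 b}{3} = - \frac{2 b}{3} + \frac{w}{3}$)
$1^{2} v{\left(13,6 \right)} = 1^{2} \left(\left(- \frac{2}{3}\right) 13 + \frac{1}{3} \cdot 6\right) = 1 \left(- \frac{26}{3} + 2\right) = 1 \left(- \frac{20}{3}\right) = - \frac{20}{3}$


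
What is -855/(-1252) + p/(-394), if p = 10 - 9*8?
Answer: 207247/246644 ≈ 0.84027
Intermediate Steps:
p = -62 (p = 10 - 72 = -62)
-855/(-1252) + p/(-394) = -855/(-1252) - 62/(-394) = -855*(-1/1252) - 62*(-1/394) = 855/1252 + 31/197 = 207247/246644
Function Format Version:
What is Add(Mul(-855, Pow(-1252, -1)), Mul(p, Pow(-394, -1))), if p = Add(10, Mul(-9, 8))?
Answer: Rational(207247, 246644) ≈ 0.84027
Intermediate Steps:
p = -62 (p = Add(10, -72) = -62)
Add(Mul(-855, Pow(-1252, -1)), Mul(p, Pow(-394, -1))) = Add(Mul(-855, Pow(-1252, -1)), Mul(-62, Pow(-394, -1))) = Add(Mul(-855, Rational(-1, 1252)), Mul(-62, Rational(-1, 394))) = Add(Rational(855, 1252), Rational(31, 197)) = Rational(207247, 246644)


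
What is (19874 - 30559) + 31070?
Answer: 20385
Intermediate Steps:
(19874 - 30559) + 31070 = -10685 + 31070 = 20385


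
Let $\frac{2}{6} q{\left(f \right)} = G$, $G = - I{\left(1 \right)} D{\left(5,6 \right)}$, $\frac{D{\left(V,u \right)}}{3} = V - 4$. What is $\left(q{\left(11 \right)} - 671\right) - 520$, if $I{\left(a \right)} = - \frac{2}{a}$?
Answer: $-1173$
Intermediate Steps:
$D{\left(V,u \right)} = -12 + 3 V$ ($D{\left(V,u \right)} = 3 \left(V - 4\right) = 3 \left(-4 + V\right) = -12 + 3 V$)
$G = 6$ ($G = - - \frac{2}{1} \left(-12 + 3 \cdot 5\right) = - \left(-2\right) 1 \left(-12 + 15\right) = - \left(-2\right) 3 = \left(-1\right) \left(-6\right) = 6$)
$q{\left(f \right)} = 18$ ($q{\left(f \right)} = 3 \cdot 6 = 18$)
$\left(q{\left(11 \right)} - 671\right) - 520 = \left(18 - 671\right) - 520 = -653 - 520 = -1173$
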